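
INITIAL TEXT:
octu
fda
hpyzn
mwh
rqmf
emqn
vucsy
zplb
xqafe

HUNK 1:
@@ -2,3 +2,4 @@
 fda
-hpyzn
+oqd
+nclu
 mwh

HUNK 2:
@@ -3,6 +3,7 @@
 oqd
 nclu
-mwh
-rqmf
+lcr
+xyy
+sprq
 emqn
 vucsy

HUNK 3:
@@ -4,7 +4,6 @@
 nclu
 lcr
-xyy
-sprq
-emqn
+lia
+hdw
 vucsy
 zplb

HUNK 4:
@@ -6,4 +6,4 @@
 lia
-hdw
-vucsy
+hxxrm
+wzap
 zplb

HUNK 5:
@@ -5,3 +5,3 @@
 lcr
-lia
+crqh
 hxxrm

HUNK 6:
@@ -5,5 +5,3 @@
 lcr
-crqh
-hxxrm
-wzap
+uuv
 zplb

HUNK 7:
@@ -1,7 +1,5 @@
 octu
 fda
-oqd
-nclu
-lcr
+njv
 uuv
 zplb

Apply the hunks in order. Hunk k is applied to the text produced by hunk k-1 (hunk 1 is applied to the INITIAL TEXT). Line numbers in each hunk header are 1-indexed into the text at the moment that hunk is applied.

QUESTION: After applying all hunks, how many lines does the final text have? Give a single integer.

Hunk 1: at line 2 remove [hpyzn] add [oqd,nclu] -> 10 lines: octu fda oqd nclu mwh rqmf emqn vucsy zplb xqafe
Hunk 2: at line 3 remove [mwh,rqmf] add [lcr,xyy,sprq] -> 11 lines: octu fda oqd nclu lcr xyy sprq emqn vucsy zplb xqafe
Hunk 3: at line 4 remove [xyy,sprq,emqn] add [lia,hdw] -> 10 lines: octu fda oqd nclu lcr lia hdw vucsy zplb xqafe
Hunk 4: at line 6 remove [hdw,vucsy] add [hxxrm,wzap] -> 10 lines: octu fda oqd nclu lcr lia hxxrm wzap zplb xqafe
Hunk 5: at line 5 remove [lia] add [crqh] -> 10 lines: octu fda oqd nclu lcr crqh hxxrm wzap zplb xqafe
Hunk 6: at line 5 remove [crqh,hxxrm,wzap] add [uuv] -> 8 lines: octu fda oqd nclu lcr uuv zplb xqafe
Hunk 7: at line 1 remove [oqd,nclu,lcr] add [njv] -> 6 lines: octu fda njv uuv zplb xqafe
Final line count: 6

Answer: 6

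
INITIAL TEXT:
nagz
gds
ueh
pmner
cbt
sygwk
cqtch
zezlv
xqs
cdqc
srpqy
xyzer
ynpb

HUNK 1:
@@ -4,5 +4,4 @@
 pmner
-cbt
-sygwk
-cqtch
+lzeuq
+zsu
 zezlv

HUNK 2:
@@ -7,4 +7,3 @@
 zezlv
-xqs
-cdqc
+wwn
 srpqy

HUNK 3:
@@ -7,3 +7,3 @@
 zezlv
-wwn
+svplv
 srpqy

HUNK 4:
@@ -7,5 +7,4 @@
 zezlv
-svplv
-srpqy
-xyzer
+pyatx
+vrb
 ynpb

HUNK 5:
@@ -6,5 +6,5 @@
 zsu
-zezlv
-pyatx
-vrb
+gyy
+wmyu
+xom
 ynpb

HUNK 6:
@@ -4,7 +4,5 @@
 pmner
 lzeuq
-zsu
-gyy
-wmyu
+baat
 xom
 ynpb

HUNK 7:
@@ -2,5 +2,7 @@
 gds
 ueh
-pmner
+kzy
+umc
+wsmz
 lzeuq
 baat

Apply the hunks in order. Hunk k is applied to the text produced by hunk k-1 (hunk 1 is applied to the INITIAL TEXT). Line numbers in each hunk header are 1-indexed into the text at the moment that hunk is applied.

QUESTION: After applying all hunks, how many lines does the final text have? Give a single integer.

Answer: 10

Derivation:
Hunk 1: at line 4 remove [cbt,sygwk,cqtch] add [lzeuq,zsu] -> 12 lines: nagz gds ueh pmner lzeuq zsu zezlv xqs cdqc srpqy xyzer ynpb
Hunk 2: at line 7 remove [xqs,cdqc] add [wwn] -> 11 lines: nagz gds ueh pmner lzeuq zsu zezlv wwn srpqy xyzer ynpb
Hunk 3: at line 7 remove [wwn] add [svplv] -> 11 lines: nagz gds ueh pmner lzeuq zsu zezlv svplv srpqy xyzer ynpb
Hunk 4: at line 7 remove [svplv,srpqy,xyzer] add [pyatx,vrb] -> 10 lines: nagz gds ueh pmner lzeuq zsu zezlv pyatx vrb ynpb
Hunk 5: at line 6 remove [zezlv,pyatx,vrb] add [gyy,wmyu,xom] -> 10 lines: nagz gds ueh pmner lzeuq zsu gyy wmyu xom ynpb
Hunk 6: at line 4 remove [zsu,gyy,wmyu] add [baat] -> 8 lines: nagz gds ueh pmner lzeuq baat xom ynpb
Hunk 7: at line 2 remove [pmner] add [kzy,umc,wsmz] -> 10 lines: nagz gds ueh kzy umc wsmz lzeuq baat xom ynpb
Final line count: 10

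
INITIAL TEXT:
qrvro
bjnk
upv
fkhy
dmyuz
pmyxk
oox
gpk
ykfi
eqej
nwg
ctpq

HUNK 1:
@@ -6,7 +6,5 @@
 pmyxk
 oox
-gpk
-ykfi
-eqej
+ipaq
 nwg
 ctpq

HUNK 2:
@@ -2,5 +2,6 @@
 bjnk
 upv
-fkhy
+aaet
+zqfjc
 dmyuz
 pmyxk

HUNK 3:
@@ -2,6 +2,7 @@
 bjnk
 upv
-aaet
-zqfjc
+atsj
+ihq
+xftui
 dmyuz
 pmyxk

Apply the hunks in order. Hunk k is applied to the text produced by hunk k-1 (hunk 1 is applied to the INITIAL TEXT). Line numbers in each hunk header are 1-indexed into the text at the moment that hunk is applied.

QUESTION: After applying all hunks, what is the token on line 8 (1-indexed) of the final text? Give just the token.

Answer: pmyxk

Derivation:
Hunk 1: at line 6 remove [gpk,ykfi,eqej] add [ipaq] -> 10 lines: qrvro bjnk upv fkhy dmyuz pmyxk oox ipaq nwg ctpq
Hunk 2: at line 2 remove [fkhy] add [aaet,zqfjc] -> 11 lines: qrvro bjnk upv aaet zqfjc dmyuz pmyxk oox ipaq nwg ctpq
Hunk 3: at line 2 remove [aaet,zqfjc] add [atsj,ihq,xftui] -> 12 lines: qrvro bjnk upv atsj ihq xftui dmyuz pmyxk oox ipaq nwg ctpq
Final line 8: pmyxk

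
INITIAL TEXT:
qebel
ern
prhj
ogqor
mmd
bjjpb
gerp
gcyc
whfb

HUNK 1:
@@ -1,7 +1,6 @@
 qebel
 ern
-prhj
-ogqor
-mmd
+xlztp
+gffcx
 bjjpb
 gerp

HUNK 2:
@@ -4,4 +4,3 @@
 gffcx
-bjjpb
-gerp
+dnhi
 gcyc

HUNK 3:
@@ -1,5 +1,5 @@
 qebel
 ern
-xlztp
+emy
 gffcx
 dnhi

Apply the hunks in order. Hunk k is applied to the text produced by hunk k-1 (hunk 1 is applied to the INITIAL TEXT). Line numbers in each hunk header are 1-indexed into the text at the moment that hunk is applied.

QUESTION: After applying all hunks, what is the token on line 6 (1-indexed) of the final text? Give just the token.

Answer: gcyc

Derivation:
Hunk 1: at line 1 remove [prhj,ogqor,mmd] add [xlztp,gffcx] -> 8 lines: qebel ern xlztp gffcx bjjpb gerp gcyc whfb
Hunk 2: at line 4 remove [bjjpb,gerp] add [dnhi] -> 7 lines: qebel ern xlztp gffcx dnhi gcyc whfb
Hunk 3: at line 1 remove [xlztp] add [emy] -> 7 lines: qebel ern emy gffcx dnhi gcyc whfb
Final line 6: gcyc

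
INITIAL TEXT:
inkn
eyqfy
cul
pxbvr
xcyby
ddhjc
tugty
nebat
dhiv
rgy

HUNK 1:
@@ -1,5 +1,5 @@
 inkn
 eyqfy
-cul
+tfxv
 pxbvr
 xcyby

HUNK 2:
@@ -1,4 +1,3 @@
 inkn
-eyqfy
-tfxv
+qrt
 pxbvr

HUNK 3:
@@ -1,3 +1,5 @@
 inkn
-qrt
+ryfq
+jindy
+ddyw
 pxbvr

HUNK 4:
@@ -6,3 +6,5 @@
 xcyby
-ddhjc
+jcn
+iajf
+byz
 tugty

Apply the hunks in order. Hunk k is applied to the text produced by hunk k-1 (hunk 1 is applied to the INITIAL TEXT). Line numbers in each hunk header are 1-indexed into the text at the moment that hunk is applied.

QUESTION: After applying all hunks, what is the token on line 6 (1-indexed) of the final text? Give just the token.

Hunk 1: at line 1 remove [cul] add [tfxv] -> 10 lines: inkn eyqfy tfxv pxbvr xcyby ddhjc tugty nebat dhiv rgy
Hunk 2: at line 1 remove [eyqfy,tfxv] add [qrt] -> 9 lines: inkn qrt pxbvr xcyby ddhjc tugty nebat dhiv rgy
Hunk 3: at line 1 remove [qrt] add [ryfq,jindy,ddyw] -> 11 lines: inkn ryfq jindy ddyw pxbvr xcyby ddhjc tugty nebat dhiv rgy
Hunk 4: at line 6 remove [ddhjc] add [jcn,iajf,byz] -> 13 lines: inkn ryfq jindy ddyw pxbvr xcyby jcn iajf byz tugty nebat dhiv rgy
Final line 6: xcyby

Answer: xcyby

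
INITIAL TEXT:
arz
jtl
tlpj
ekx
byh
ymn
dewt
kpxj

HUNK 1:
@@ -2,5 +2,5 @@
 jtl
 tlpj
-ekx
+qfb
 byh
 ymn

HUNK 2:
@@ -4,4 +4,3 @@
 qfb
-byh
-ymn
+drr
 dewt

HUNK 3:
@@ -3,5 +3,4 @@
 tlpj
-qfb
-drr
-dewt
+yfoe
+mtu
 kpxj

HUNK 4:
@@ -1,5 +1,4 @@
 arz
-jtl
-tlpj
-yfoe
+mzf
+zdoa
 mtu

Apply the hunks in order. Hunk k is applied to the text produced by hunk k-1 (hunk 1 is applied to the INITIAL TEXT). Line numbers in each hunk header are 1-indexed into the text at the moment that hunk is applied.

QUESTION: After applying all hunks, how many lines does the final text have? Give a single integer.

Answer: 5

Derivation:
Hunk 1: at line 2 remove [ekx] add [qfb] -> 8 lines: arz jtl tlpj qfb byh ymn dewt kpxj
Hunk 2: at line 4 remove [byh,ymn] add [drr] -> 7 lines: arz jtl tlpj qfb drr dewt kpxj
Hunk 3: at line 3 remove [qfb,drr,dewt] add [yfoe,mtu] -> 6 lines: arz jtl tlpj yfoe mtu kpxj
Hunk 4: at line 1 remove [jtl,tlpj,yfoe] add [mzf,zdoa] -> 5 lines: arz mzf zdoa mtu kpxj
Final line count: 5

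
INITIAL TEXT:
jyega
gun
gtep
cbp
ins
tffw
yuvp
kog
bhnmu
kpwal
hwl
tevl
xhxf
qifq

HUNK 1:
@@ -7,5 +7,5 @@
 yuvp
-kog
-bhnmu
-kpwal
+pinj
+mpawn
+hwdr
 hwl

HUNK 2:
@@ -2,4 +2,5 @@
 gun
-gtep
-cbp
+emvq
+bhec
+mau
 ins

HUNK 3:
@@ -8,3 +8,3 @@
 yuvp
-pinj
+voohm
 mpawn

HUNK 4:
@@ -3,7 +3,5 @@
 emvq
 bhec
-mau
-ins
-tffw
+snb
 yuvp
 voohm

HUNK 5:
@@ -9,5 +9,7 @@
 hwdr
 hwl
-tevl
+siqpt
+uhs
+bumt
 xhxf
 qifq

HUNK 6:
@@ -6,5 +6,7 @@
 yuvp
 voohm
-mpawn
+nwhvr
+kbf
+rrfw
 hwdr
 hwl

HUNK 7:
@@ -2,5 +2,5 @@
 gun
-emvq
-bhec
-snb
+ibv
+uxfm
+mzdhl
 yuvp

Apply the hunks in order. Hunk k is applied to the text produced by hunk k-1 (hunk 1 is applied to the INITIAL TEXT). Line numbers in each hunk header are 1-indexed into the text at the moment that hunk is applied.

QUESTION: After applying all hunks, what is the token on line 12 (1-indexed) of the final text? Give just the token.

Answer: hwl

Derivation:
Hunk 1: at line 7 remove [kog,bhnmu,kpwal] add [pinj,mpawn,hwdr] -> 14 lines: jyega gun gtep cbp ins tffw yuvp pinj mpawn hwdr hwl tevl xhxf qifq
Hunk 2: at line 2 remove [gtep,cbp] add [emvq,bhec,mau] -> 15 lines: jyega gun emvq bhec mau ins tffw yuvp pinj mpawn hwdr hwl tevl xhxf qifq
Hunk 3: at line 8 remove [pinj] add [voohm] -> 15 lines: jyega gun emvq bhec mau ins tffw yuvp voohm mpawn hwdr hwl tevl xhxf qifq
Hunk 4: at line 3 remove [mau,ins,tffw] add [snb] -> 13 lines: jyega gun emvq bhec snb yuvp voohm mpawn hwdr hwl tevl xhxf qifq
Hunk 5: at line 9 remove [tevl] add [siqpt,uhs,bumt] -> 15 lines: jyega gun emvq bhec snb yuvp voohm mpawn hwdr hwl siqpt uhs bumt xhxf qifq
Hunk 6: at line 6 remove [mpawn] add [nwhvr,kbf,rrfw] -> 17 lines: jyega gun emvq bhec snb yuvp voohm nwhvr kbf rrfw hwdr hwl siqpt uhs bumt xhxf qifq
Hunk 7: at line 2 remove [emvq,bhec,snb] add [ibv,uxfm,mzdhl] -> 17 lines: jyega gun ibv uxfm mzdhl yuvp voohm nwhvr kbf rrfw hwdr hwl siqpt uhs bumt xhxf qifq
Final line 12: hwl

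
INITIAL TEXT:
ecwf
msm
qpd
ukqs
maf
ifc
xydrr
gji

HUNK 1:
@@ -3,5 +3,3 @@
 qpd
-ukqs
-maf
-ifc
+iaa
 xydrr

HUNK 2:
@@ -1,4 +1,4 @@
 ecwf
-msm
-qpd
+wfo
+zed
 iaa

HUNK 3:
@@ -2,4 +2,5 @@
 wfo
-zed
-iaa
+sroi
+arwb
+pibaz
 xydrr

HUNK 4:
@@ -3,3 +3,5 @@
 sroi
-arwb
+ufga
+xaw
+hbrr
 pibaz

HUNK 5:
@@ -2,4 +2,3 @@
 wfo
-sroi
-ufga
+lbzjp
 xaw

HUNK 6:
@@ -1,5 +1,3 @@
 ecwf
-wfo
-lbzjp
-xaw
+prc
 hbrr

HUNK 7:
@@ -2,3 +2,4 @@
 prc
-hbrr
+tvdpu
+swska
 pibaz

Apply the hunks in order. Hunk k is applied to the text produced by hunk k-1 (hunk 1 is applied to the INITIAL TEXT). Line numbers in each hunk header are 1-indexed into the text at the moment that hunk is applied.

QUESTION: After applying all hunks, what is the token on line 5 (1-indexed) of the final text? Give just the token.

Answer: pibaz

Derivation:
Hunk 1: at line 3 remove [ukqs,maf,ifc] add [iaa] -> 6 lines: ecwf msm qpd iaa xydrr gji
Hunk 2: at line 1 remove [msm,qpd] add [wfo,zed] -> 6 lines: ecwf wfo zed iaa xydrr gji
Hunk 3: at line 2 remove [zed,iaa] add [sroi,arwb,pibaz] -> 7 lines: ecwf wfo sroi arwb pibaz xydrr gji
Hunk 4: at line 3 remove [arwb] add [ufga,xaw,hbrr] -> 9 lines: ecwf wfo sroi ufga xaw hbrr pibaz xydrr gji
Hunk 5: at line 2 remove [sroi,ufga] add [lbzjp] -> 8 lines: ecwf wfo lbzjp xaw hbrr pibaz xydrr gji
Hunk 6: at line 1 remove [wfo,lbzjp,xaw] add [prc] -> 6 lines: ecwf prc hbrr pibaz xydrr gji
Hunk 7: at line 2 remove [hbrr] add [tvdpu,swska] -> 7 lines: ecwf prc tvdpu swska pibaz xydrr gji
Final line 5: pibaz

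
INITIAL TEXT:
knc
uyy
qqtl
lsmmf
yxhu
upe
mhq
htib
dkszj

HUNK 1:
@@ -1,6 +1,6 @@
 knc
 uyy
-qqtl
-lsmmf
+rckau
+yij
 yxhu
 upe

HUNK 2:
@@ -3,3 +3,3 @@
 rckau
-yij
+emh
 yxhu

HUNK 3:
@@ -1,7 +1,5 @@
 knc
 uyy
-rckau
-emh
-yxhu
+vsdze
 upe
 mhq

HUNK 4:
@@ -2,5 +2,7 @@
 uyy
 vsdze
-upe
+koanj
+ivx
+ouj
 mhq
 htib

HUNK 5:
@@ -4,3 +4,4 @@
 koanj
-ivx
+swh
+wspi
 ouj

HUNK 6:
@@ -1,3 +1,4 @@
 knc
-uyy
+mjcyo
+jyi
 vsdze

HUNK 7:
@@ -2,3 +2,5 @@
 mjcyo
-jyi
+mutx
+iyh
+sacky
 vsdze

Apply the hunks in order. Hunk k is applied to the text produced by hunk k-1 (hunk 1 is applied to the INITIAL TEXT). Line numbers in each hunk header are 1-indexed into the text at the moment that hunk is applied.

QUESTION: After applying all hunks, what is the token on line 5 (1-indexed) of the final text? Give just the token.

Answer: sacky

Derivation:
Hunk 1: at line 1 remove [qqtl,lsmmf] add [rckau,yij] -> 9 lines: knc uyy rckau yij yxhu upe mhq htib dkszj
Hunk 2: at line 3 remove [yij] add [emh] -> 9 lines: knc uyy rckau emh yxhu upe mhq htib dkszj
Hunk 3: at line 1 remove [rckau,emh,yxhu] add [vsdze] -> 7 lines: knc uyy vsdze upe mhq htib dkszj
Hunk 4: at line 2 remove [upe] add [koanj,ivx,ouj] -> 9 lines: knc uyy vsdze koanj ivx ouj mhq htib dkszj
Hunk 5: at line 4 remove [ivx] add [swh,wspi] -> 10 lines: knc uyy vsdze koanj swh wspi ouj mhq htib dkszj
Hunk 6: at line 1 remove [uyy] add [mjcyo,jyi] -> 11 lines: knc mjcyo jyi vsdze koanj swh wspi ouj mhq htib dkszj
Hunk 7: at line 2 remove [jyi] add [mutx,iyh,sacky] -> 13 lines: knc mjcyo mutx iyh sacky vsdze koanj swh wspi ouj mhq htib dkszj
Final line 5: sacky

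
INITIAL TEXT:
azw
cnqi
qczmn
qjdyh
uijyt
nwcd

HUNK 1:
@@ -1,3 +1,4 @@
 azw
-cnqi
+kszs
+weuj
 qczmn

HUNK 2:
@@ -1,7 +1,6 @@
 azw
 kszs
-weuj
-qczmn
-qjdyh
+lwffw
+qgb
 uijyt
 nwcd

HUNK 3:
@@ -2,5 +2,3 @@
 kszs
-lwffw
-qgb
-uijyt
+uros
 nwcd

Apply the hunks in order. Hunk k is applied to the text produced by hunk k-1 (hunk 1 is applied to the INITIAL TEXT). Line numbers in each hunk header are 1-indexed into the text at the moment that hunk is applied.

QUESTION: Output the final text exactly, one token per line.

Answer: azw
kszs
uros
nwcd

Derivation:
Hunk 1: at line 1 remove [cnqi] add [kszs,weuj] -> 7 lines: azw kszs weuj qczmn qjdyh uijyt nwcd
Hunk 2: at line 1 remove [weuj,qczmn,qjdyh] add [lwffw,qgb] -> 6 lines: azw kszs lwffw qgb uijyt nwcd
Hunk 3: at line 2 remove [lwffw,qgb,uijyt] add [uros] -> 4 lines: azw kszs uros nwcd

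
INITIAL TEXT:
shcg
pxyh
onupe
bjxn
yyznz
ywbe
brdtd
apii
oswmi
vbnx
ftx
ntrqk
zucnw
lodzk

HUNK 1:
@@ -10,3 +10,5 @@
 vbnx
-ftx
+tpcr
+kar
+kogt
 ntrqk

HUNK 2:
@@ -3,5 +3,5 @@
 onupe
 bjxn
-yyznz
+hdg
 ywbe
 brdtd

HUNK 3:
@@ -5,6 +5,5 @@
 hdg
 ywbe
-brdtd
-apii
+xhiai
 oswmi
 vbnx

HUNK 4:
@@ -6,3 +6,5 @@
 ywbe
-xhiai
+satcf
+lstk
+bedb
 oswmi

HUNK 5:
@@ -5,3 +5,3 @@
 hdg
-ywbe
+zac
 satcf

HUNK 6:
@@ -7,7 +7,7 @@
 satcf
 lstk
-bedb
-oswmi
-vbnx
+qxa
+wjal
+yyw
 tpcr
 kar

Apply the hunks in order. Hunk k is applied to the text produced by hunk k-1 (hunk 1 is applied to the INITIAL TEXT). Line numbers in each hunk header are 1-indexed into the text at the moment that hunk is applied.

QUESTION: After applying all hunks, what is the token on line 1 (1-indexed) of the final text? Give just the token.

Answer: shcg

Derivation:
Hunk 1: at line 10 remove [ftx] add [tpcr,kar,kogt] -> 16 lines: shcg pxyh onupe bjxn yyznz ywbe brdtd apii oswmi vbnx tpcr kar kogt ntrqk zucnw lodzk
Hunk 2: at line 3 remove [yyznz] add [hdg] -> 16 lines: shcg pxyh onupe bjxn hdg ywbe brdtd apii oswmi vbnx tpcr kar kogt ntrqk zucnw lodzk
Hunk 3: at line 5 remove [brdtd,apii] add [xhiai] -> 15 lines: shcg pxyh onupe bjxn hdg ywbe xhiai oswmi vbnx tpcr kar kogt ntrqk zucnw lodzk
Hunk 4: at line 6 remove [xhiai] add [satcf,lstk,bedb] -> 17 lines: shcg pxyh onupe bjxn hdg ywbe satcf lstk bedb oswmi vbnx tpcr kar kogt ntrqk zucnw lodzk
Hunk 5: at line 5 remove [ywbe] add [zac] -> 17 lines: shcg pxyh onupe bjxn hdg zac satcf lstk bedb oswmi vbnx tpcr kar kogt ntrqk zucnw lodzk
Hunk 6: at line 7 remove [bedb,oswmi,vbnx] add [qxa,wjal,yyw] -> 17 lines: shcg pxyh onupe bjxn hdg zac satcf lstk qxa wjal yyw tpcr kar kogt ntrqk zucnw lodzk
Final line 1: shcg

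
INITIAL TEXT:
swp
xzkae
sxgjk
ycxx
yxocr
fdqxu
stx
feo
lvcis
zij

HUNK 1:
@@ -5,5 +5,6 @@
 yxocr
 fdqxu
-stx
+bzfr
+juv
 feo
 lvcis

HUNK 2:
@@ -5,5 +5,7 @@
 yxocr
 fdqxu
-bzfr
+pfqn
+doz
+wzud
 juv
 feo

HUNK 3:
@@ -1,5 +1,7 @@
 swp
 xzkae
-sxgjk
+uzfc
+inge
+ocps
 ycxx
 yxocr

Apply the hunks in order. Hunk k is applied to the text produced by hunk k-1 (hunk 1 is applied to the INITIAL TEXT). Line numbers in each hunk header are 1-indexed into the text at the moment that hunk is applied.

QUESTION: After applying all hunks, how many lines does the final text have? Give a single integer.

Hunk 1: at line 5 remove [stx] add [bzfr,juv] -> 11 lines: swp xzkae sxgjk ycxx yxocr fdqxu bzfr juv feo lvcis zij
Hunk 2: at line 5 remove [bzfr] add [pfqn,doz,wzud] -> 13 lines: swp xzkae sxgjk ycxx yxocr fdqxu pfqn doz wzud juv feo lvcis zij
Hunk 3: at line 1 remove [sxgjk] add [uzfc,inge,ocps] -> 15 lines: swp xzkae uzfc inge ocps ycxx yxocr fdqxu pfqn doz wzud juv feo lvcis zij
Final line count: 15

Answer: 15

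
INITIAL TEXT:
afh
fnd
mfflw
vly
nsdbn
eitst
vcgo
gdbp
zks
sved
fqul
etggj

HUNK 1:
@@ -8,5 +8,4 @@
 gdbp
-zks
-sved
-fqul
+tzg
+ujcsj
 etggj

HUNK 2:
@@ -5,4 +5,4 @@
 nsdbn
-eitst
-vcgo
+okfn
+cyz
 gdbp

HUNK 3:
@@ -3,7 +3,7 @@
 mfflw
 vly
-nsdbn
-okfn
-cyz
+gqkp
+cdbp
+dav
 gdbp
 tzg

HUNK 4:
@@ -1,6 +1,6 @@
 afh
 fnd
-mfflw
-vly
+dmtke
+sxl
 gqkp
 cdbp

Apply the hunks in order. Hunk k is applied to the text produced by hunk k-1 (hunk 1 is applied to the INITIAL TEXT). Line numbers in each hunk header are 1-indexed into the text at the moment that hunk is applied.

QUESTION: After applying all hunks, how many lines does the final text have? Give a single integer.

Hunk 1: at line 8 remove [zks,sved,fqul] add [tzg,ujcsj] -> 11 lines: afh fnd mfflw vly nsdbn eitst vcgo gdbp tzg ujcsj etggj
Hunk 2: at line 5 remove [eitst,vcgo] add [okfn,cyz] -> 11 lines: afh fnd mfflw vly nsdbn okfn cyz gdbp tzg ujcsj etggj
Hunk 3: at line 3 remove [nsdbn,okfn,cyz] add [gqkp,cdbp,dav] -> 11 lines: afh fnd mfflw vly gqkp cdbp dav gdbp tzg ujcsj etggj
Hunk 4: at line 1 remove [mfflw,vly] add [dmtke,sxl] -> 11 lines: afh fnd dmtke sxl gqkp cdbp dav gdbp tzg ujcsj etggj
Final line count: 11

Answer: 11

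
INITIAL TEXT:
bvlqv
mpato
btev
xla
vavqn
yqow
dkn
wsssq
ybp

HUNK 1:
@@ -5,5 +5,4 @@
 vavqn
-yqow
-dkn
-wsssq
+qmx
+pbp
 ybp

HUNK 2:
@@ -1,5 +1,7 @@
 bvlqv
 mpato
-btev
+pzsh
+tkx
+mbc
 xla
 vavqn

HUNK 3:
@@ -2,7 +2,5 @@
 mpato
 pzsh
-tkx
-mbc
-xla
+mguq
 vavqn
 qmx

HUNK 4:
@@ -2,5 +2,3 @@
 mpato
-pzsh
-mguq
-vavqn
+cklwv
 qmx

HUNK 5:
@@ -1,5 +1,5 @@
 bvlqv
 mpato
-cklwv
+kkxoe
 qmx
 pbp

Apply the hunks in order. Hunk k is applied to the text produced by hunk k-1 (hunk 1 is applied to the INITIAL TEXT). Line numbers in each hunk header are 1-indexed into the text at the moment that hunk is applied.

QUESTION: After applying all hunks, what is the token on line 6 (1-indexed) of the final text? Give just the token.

Answer: ybp

Derivation:
Hunk 1: at line 5 remove [yqow,dkn,wsssq] add [qmx,pbp] -> 8 lines: bvlqv mpato btev xla vavqn qmx pbp ybp
Hunk 2: at line 1 remove [btev] add [pzsh,tkx,mbc] -> 10 lines: bvlqv mpato pzsh tkx mbc xla vavqn qmx pbp ybp
Hunk 3: at line 2 remove [tkx,mbc,xla] add [mguq] -> 8 lines: bvlqv mpato pzsh mguq vavqn qmx pbp ybp
Hunk 4: at line 2 remove [pzsh,mguq,vavqn] add [cklwv] -> 6 lines: bvlqv mpato cklwv qmx pbp ybp
Hunk 5: at line 1 remove [cklwv] add [kkxoe] -> 6 lines: bvlqv mpato kkxoe qmx pbp ybp
Final line 6: ybp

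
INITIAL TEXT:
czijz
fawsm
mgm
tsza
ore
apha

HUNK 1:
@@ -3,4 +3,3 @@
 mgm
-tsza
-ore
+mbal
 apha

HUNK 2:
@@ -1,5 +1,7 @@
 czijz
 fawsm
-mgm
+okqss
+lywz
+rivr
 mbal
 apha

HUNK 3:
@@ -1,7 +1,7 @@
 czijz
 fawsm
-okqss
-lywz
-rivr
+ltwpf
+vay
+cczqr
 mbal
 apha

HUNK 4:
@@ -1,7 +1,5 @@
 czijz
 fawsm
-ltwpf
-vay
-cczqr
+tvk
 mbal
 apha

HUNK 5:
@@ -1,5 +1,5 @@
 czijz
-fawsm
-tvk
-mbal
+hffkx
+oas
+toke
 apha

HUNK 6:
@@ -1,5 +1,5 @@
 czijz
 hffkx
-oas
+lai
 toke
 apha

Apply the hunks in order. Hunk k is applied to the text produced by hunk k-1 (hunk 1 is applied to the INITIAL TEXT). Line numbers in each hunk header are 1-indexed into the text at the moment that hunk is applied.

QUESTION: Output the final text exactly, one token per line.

Hunk 1: at line 3 remove [tsza,ore] add [mbal] -> 5 lines: czijz fawsm mgm mbal apha
Hunk 2: at line 1 remove [mgm] add [okqss,lywz,rivr] -> 7 lines: czijz fawsm okqss lywz rivr mbal apha
Hunk 3: at line 1 remove [okqss,lywz,rivr] add [ltwpf,vay,cczqr] -> 7 lines: czijz fawsm ltwpf vay cczqr mbal apha
Hunk 4: at line 1 remove [ltwpf,vay,cczqr] add [tvk] -> 5 lines: czijz fawsm tvk mbal apha
Hunk 5: at line 1 remove [fawsm,tvk,mbal] add [hffkx,oas,toke] -> 5 lines: czijz hffkx oas toke apha
Hunk 6: at line 1 remove [oas] add [lai] -> 5 lines: czijz hffkx lai toke apha

Answer: czijz
hffkx
lai
toke
apha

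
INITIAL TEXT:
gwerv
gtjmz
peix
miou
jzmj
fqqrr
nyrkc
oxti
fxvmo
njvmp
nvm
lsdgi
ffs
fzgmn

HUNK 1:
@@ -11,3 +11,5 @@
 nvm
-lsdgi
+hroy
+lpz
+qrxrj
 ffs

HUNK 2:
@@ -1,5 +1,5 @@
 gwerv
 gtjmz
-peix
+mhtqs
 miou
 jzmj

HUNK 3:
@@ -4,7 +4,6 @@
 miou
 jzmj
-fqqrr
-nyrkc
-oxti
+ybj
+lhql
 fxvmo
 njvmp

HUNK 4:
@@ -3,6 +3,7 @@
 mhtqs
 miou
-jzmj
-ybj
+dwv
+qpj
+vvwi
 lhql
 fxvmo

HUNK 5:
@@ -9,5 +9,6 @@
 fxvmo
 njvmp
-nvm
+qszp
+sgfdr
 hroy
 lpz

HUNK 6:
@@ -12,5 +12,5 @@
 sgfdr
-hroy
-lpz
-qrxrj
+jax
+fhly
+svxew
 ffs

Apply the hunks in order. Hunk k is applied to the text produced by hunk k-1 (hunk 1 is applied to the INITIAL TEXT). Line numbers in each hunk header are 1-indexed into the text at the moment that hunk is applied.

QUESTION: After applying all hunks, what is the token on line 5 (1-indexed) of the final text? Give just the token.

Answer: dwv

Derivation:
Hunk 1: at line 11 remove [lsdgi] add [hroy,lpz,qrxrj] -> 16 lines: gwerv gtjmz peix miou jzmj fqqrr nyrkc oxti fxvmo njvmp nvm hroy lpz qrxrj ffs fzgmn
Hunk 2: at line 1 remove [peix] add [mhtqs] -> 16 lines: gwerv gtjmz mhtqs miou jzmj fqqrr nyrkc oxti fxvmo njvmp nvm hroy lpz qrxrj ffs fzgmn
Hunk 3: at line 4 remove [fqqrr,nyrkc,oxti] add [ybj,lhql] -> 15 lines: gwerv gtjmz mhtqs miou jzmj ybj lhql fxvmo njvmp nvm hroy lpz qrxrj ffs fzgmn
Hunk 4: at line 3 remove [jzmj,ybj] add [dwv,qpj,vvwi] -> 16 lines: gwerv gtjmz mhtqs miou dwv qpj vvwi lhql fxvmo njvmp nvm hroy lpz qrxrj ffs fzgmn
Hunk 5: at line 9 remove [nvm] add [qszp,sgfdr] -> 17 lines: gwerv gtjmz mhtqs miou dwv qpj vvwi lhql fxvmo njvmp qszp sgfdr hroy lpz qrxrj ffs fzgmn
Hunk 6: at line 12 remove [hroy,lpz,qrxrj] add [jax,fhly,svxew] -> 17 lines: gwerv gtjmz mhtqs miou dwv qpj vvwi lhql fxvmo njvmp qszp sgfdr jax fhly svxew ffs fzgmn
Final line 5: dwv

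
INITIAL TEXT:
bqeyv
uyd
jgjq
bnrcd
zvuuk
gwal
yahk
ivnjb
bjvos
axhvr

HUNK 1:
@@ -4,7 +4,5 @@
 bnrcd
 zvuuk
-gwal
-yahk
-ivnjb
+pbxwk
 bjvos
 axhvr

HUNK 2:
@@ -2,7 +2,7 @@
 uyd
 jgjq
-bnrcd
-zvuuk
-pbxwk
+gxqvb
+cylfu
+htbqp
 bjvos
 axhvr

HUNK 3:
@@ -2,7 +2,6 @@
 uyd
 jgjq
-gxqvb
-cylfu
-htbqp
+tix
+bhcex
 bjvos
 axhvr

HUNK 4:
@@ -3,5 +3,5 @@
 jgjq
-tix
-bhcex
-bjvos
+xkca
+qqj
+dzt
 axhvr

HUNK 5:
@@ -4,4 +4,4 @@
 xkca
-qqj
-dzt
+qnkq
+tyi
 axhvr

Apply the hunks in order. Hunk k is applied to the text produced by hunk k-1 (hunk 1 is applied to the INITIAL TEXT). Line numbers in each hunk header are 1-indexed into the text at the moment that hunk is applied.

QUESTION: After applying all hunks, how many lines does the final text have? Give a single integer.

Answer: 7

Derivation:
Hunk 1: at line 4 remove [gwal,yahk,ivnjb] add [pbxwk] -> 8 lines: bqeyv uyd jgjq bnrcd zvuuk pbxwk bjvos axhvr
Hunk 2: at line 2 remove [bnrcd,zvuuk,pbxwk] add [gxqvb,cylfu,htbqp] -> 8 lines: bqeyv uyd jgjq gxqvb cylfu htbqp bjvos axhvr
Hunk 3: at line 2 remove [gxqvb,cylfu,htbqp] add [tix,bhcex] -> 7 lines: bqeyv uyd jgjq tix bhcex bjvos axhvr
Hunk 4: at line 3 remove [tix,bhcex,bjvos] add [xkca,qqj,dzt] -> 7 lines: bqeyv uyd jgjq xkca qqj dzt axhvr
Hunk 5: at line 4 remove [qqj,dzt] add [qnkq,tyi] -> 7 lines: bqeyv uyd jgjq xkca qnkq tyi axhvr
Final line count: 7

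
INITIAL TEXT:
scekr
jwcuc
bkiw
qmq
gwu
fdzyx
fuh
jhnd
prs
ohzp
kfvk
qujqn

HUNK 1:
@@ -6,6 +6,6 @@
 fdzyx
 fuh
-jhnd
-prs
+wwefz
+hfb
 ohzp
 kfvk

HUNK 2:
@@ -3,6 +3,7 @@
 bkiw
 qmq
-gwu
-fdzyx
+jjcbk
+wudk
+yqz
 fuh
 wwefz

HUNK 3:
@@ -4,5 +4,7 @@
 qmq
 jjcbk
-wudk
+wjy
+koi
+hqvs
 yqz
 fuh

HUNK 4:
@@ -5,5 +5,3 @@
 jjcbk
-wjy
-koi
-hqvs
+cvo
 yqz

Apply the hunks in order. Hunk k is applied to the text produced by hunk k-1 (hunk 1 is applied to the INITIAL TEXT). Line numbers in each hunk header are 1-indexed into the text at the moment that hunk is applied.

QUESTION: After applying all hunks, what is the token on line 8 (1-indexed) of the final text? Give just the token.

Answer: fuh

Derivation:
Hunk 1: at line 6 remove [jhnd,prs] add [wwefz,hfb] -> 12 lines: scekr jwcuc bkiw qmq gwu fdzyx fuh wwefz hfb ohzp kfvk qujqn
Hunk 2: at line 3 remove [gwu,fdzyx] add [jjcbk,wudk,yqz] -> 13 lines: scekr jwcuc bkiw qmq jjcbk wudk yqz fuh wwefz hfb ohzp kfvk qujqn
Hunk 3: at line 4 remove [wudk] add [wjy,koi,hqvs] -> 15 lines: scekr jwcuc bkiw qmq jjcbk wjy koi hqvs yqz fuh wwefz hfb ohzp kfvk qujqn
Hunk 4: at line 5 remove [wjy,koi,hqvs] add [cvo] -> 13 lines: scekr jwcuc bkiw qmq jjcbk cvo yqz fuh wwefz hfb ohzp kfvk qujqn
Final line 8: fuh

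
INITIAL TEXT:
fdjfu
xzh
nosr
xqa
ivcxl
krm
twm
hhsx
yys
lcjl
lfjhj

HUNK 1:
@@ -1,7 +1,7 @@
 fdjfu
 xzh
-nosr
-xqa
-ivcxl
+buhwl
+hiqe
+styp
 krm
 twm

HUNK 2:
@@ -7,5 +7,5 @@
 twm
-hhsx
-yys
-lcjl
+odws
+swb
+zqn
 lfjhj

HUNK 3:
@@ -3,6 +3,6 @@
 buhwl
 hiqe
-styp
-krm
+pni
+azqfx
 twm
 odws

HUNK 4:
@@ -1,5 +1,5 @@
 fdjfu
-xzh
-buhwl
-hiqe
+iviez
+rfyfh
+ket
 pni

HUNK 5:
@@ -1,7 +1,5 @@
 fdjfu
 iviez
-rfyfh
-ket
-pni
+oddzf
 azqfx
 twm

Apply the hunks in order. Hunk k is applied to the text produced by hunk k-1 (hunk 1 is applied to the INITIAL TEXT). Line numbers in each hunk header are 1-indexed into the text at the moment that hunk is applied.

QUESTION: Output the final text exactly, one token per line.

Answer: fdjfu
iviez
oddzf
azqfx
twm
odws
swb
zqn
lfjhj

Derivation:
Hunk 1: at line 1 remove [nosr,xqa,ivcxl] add [buhwl,hiqe,styp] -> 11 lines: fdjfu xzh buhwl hiqe styp krm twm hhsx yys lcjl lfjhj
Hunk 2: at line 7 remove [hhsx,yys,lcjl] add [odws,swb,zqn] -> 11 lines: fdjfu xzh buhwl hiqe styp krm twm odws swb zqn lfjhj
Hunk 3: at line 3 remove [styp,krm] add [pni,azqfx] -> 11 lines: fdjfu xzh buhwl hiqe pni azqfx twm odws swb zqn lfjhj
Hunk 4: at line 1 remove [xzh,buhwl,hiqe] add [iviez,rfyfh,ket] -> 11 lines: fdjfu iviez rfyfh ket pni azqfx twm odws swb zqn lfjhj
Hunk 5: at line 1 remove [rfyfh,ket,pni] add [oddzf] -> 9 lines: fdjfu iviez oddzf azqfx twm odws swb zqn lfjhj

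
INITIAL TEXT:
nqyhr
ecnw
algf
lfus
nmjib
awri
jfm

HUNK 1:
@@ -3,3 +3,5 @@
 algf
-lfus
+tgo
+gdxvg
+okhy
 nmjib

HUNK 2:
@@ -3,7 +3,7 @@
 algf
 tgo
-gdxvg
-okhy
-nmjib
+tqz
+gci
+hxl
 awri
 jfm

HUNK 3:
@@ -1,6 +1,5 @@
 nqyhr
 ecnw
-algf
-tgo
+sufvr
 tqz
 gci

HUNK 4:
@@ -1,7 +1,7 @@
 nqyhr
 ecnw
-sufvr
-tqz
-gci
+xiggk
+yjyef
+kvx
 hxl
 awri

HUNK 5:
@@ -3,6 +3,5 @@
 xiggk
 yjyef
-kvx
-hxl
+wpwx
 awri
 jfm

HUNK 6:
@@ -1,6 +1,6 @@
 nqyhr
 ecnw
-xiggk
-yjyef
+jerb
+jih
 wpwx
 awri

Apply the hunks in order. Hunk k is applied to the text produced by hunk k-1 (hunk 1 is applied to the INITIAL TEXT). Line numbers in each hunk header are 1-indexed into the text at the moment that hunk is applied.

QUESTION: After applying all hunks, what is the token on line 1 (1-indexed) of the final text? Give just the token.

Answer: nqyhr

Derivation:
Hunk 1: at line 3 remove [lfus] add [tgo,gdxvg,okhy] -> 9 lines: nqyhr ecnw algf tgo gdxvg okhy nmjib awri jfm
Hunk 2: at line 3 remove [gdxvg,okhy,nmjib] add [tqz,gci,hxl] -> 9 lines: nqyhr ecnw algf tgo tqz gci hxl awri jfm
Hunk 3: at line 1 remove [algf,tgo] add [sufvr] -> 8 lines: nqyhr ecnw sufvr tqz gci hxl awri jfm
Hunk 4: at line 1 remove [sufvr,tqz,gci] add [xiggk,yjyef,kvx] -> 8 lines: nqyhr ecnw xiggk yjyef kvx hxl awri jfm
Hunk 5: at line 3 remove [kvx,hxl] add [wpwx] -> 7 lines: nqyhr ecnw xiggk yjyef wpwx awri jfm
Hunk 6: at line 1 remove [xiggk,yjyef] add [jerb,jih] -> 7 lines: nqyhr ecnw jerb jih wpwx awri jfm
Final line 1: nqyhr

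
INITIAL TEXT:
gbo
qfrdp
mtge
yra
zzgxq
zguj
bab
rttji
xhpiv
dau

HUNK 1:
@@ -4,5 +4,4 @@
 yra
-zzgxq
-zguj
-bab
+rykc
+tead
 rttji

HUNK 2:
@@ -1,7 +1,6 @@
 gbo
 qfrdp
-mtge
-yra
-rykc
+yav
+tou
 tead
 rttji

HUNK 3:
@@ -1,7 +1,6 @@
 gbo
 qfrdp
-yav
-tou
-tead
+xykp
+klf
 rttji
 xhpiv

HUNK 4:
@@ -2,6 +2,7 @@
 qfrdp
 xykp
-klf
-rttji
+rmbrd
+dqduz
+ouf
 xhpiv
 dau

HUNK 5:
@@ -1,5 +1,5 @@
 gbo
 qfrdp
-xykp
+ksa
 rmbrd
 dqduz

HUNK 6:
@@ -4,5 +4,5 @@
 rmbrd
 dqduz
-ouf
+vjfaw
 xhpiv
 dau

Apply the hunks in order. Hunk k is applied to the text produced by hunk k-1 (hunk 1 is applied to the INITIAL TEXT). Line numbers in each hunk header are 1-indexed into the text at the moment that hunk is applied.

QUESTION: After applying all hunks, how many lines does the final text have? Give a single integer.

Answer: 8

Derivation:
Hunk 1: at line 4 remove [zzgxq,zguj,bab] add [rykc,tead] -> 9 lines: gbo qfrdp mtge yra rykc tead rttji xhpiv dau
Hunk 2: at line 1 remove [mtge,yra,rykc] add [yav,tou] -> 8 lines: gbo qfrdp yav tou tead rttji xhpiv dau
Hunk 3: at line 1 remove [yav,tou,tead] add [xykp,klf] -> 7 lines: gbo qfrdp xykp klf rttji xhpiv dau
Hunk 4: at line 2 remove [klf,rttji] add [rmbrd,dqduz,ouf] -> 8 lines: gbo qfrdp xykp rmbrd dqduz ouf xhpiv dau
Hunk 5: at line 1 remove [xykp] add [ksa] -> 8 lines: gbo qfrdp ksa rmbrd dqduz ouf xhpiv dau
Hunk 6: at line 4 remove [ouf] add [vjfaw] -> 8 lines: gbo qfrdp ksa rmbrd dqduz vjfaw xhpiv dau
Final line count: 8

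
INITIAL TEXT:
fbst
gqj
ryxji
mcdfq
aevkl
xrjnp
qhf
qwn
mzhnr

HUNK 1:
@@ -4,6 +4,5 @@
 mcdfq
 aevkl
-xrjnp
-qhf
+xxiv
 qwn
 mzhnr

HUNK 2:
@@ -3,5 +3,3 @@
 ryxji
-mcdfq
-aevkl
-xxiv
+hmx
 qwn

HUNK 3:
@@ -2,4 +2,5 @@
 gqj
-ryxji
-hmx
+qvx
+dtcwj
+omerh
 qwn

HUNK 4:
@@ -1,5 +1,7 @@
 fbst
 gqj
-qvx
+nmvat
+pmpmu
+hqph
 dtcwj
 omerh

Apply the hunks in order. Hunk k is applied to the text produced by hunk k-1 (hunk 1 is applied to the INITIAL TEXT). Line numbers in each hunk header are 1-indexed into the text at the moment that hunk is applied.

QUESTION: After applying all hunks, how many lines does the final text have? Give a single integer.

Answer: 9

Derivation:
Hunk 1: at line 4 remove [xrjnp,qhf] add [xxiv] -> 8 lines: fbst gqj ryxji mcdfq aevkl xxiv qwn mzhnr
Hunk 2: at line 3 remove [mcdfq,aevkl,xxiv] add [hmx] -> 6 lines: fbst gqj ryxji hmx qwn mzhnr
Hunk 3: at line 2 remove [ryxji,hmx] add [qvx,dtcwj,omerh] -> 7 lines: fbst gqj qvx dtcwj omerh qwn mzhnr
Hunk 4: at line 1 remove [qvx] add [nmvat,pmpmu,hqph] -> 9 lines: fbst gqj nmvat pmpmu hqph dtcwj omerh qwn mzhnr
Final line count: 9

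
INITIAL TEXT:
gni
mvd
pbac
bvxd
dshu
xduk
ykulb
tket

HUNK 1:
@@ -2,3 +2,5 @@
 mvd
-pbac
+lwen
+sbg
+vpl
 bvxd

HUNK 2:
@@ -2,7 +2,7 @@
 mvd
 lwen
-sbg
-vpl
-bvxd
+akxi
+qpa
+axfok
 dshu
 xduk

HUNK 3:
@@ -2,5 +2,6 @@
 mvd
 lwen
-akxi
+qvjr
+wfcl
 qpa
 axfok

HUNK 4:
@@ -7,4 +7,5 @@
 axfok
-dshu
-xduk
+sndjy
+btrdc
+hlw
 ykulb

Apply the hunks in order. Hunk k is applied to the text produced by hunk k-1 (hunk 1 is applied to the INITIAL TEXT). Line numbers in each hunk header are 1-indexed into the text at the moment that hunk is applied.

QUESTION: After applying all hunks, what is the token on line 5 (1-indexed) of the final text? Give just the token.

Answer: wfcl

Derivation:
Hunk 1: at line 2 remove [pbac] add [lwen,sbg,vpl] -> 10 lines: gni mvd lwen sbg vpl bvxd dshu xduk ykulb tket
Hunk 2: at line 2 remove [sbg,vpl,bvxd] add [akxi,qpa,axfok] -> 10 lines: gni mvd lwen akxi qpa axfok dshu xduk ykulb tket
Hunk 3: at line 2 remove [akxi] add [qvjr,wfcl] -> 11 lines: gni mvd lwen qvjr wfcl qpa axfok dshu xduk ykulb tket
Hunk 4: at line 7 remove [dshu,xduk] add [sndjy,btrdc,hlw] -> 12 lines: gni mvd lwen qvjr wfcl qpa axfok sndjy btrdc hlw ykulb tket
Final line 5: wfcl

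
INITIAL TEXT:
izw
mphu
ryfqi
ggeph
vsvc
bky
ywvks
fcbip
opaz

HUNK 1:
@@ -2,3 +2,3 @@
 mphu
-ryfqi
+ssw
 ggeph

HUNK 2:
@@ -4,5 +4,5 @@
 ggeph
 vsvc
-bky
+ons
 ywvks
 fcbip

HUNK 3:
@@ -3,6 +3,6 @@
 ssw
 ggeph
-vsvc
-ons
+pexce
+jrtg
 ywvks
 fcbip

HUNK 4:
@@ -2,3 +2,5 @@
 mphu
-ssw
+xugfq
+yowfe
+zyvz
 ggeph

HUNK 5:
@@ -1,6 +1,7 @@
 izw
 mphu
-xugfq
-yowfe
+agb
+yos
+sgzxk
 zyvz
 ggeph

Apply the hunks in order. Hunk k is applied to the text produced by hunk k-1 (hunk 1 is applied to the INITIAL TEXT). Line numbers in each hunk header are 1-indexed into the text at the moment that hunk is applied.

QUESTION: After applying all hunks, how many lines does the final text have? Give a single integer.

Hunk 1: at line 2 remove [ryfqi] add [ssw] -> 9 lines: izw mphu ssw ggeph vsvc bky ywvks fcbip opaz
Hunk 2: at line 4 remove [bky] add [ons] -> 9 lines: izw mphu ssw ggeph vsvc ons ywvks fcbip opaz
Hunk 3: at line 3 remove [vsvc,ons] add [pexce,jrtg] -> 9 lines: izw mphu ssw ggeph pexce jrtg ywvks fcbip opaz
Hunk 4: at line 2 remove [ssw] add [xugfq,yowfe,zyvz] -> 11 lines: izw mphu xugfq yowfe zyvz ggeph pexce jrtg ywvks fcbip opaz
Hunk 5: at line 1 remove [xugfq,yowfe] add [agb,yos,sgzxk] -> 12 lines: izw mphu agb yos sgzxk zyvz ggeph pexce jrtg ywvks fcbip opaz
Final line count: 12

Answer: 12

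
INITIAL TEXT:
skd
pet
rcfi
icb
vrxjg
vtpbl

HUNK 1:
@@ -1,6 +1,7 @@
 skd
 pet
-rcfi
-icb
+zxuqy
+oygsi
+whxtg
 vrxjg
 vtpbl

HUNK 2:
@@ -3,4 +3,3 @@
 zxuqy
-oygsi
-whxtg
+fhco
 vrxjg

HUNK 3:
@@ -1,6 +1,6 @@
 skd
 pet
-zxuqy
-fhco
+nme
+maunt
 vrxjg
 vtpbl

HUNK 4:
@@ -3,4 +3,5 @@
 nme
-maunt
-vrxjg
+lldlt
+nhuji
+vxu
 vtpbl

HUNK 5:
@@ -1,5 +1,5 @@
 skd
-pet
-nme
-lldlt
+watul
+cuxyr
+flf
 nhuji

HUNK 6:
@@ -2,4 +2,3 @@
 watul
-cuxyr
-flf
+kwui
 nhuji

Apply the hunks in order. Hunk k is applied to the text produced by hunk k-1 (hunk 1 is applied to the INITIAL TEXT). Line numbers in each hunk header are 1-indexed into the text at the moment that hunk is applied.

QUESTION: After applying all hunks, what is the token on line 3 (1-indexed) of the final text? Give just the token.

Answer: kwui

Derivation:
Hunk 1: at line 1 remove [rcfi,icb] add [zxuqy,oygsi,whxtg] -> 7 lines: skd pet zxuqy oygsi whxtg vrxjg vtpbl
Hunk 2: at line 3 remove [oygsi,whxtg] add [fhco] -> 6 lines: skd pet zxuqy fhco vrxjg vtpbl
Hunk 3: at line 1 remove [zxuqy,fhco] add [nme,maunt] -> 6 lines: skd pet nme maunt vrxjg vtpbl
Hunk 4: at line 3 remove [maunt,vrxjg] add [lldlt,nhuji,vxu] -> 7 lines: skd pet nme lldlt nhuji vxu vtpbl
Hunk 5: at line 1 remove [pet,nme,lldlt] add [watul,cuxyr,flf] -> 7 lines: skd watul cuxyr flf nhuji vxu vtpbl
Hunk 6: at line 2 remove [cuxyr,flf] add [kwui] -> 6 lines: skd watul kwui nhuji vxu vtpbl
Final line 3: kwui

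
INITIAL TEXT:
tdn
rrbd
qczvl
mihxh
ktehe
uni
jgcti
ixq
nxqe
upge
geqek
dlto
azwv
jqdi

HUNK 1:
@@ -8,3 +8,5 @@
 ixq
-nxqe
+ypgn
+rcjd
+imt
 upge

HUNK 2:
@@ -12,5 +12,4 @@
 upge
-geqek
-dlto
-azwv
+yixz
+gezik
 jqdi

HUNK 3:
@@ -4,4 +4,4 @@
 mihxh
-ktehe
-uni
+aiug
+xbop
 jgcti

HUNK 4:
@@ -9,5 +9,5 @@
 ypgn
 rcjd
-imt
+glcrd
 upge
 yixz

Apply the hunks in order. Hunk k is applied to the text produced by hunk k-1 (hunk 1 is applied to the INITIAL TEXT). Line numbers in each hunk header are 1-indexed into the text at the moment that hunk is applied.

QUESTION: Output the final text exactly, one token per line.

Answer: tdn
rrbd
qczvl
mihxh
aiug
xbop
jgcti
ixq
ypgn
rcjd
glcrd
upge
yixz
gezik
jqdi

Derivation:
Hunk 1: at line 8 remove [nxqe] add [ypgn,rcjd,imt] -> 16 lines: tdn rrbd qczvl mihxh ktehe uni jgcti ixq ypgn rcjd imt upge geqek dlto azwv jqdi
Hunk 2: at line 12 remove [geqek,dlto,azwv] add [yixz,gezik] -> 15 lines: tdn rrbd qczvl mihxh ktehe uni jgcti ixq ypgn rcjd imt upge yixz gezik jqdi
Hunk 3: at line 4 remove [ktehe,uni] add [aiug,xbop] -> 15 lines: tdn rrbd qczvl mihxh aiug xbop jgcti ixq ypgn rcjd imt upge yixz gezik jqdi
Hunk 4: at line 9 remove [imt] add [glcrd] -> 15 lines: tdn rrbd qczvl mihxh aiug xbop jgcti ixq ypgn rcjd glcrd upge yixz gezik jqdi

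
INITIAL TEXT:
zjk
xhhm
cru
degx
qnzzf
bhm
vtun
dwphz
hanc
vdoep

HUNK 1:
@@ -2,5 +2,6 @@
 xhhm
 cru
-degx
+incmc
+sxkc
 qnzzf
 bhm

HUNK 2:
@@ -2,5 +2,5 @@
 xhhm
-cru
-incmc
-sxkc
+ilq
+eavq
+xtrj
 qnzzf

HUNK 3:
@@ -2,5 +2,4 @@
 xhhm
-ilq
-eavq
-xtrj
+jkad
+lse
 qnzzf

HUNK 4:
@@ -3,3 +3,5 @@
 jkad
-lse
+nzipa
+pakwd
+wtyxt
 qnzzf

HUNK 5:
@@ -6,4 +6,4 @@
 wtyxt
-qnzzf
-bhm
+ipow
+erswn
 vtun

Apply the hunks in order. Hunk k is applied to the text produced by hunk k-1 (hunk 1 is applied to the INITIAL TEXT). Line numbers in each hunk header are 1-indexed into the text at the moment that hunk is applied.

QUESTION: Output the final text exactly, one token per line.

Answer: zjk
xhhm
jkad
nzipa
pakwd
wtyxt
ipow
erswn
vtun
dwphz
hanc
vdoep

Derivation:
Hunk 1: at line 2 remove [degx] add [incmc,sxkc] -> 11 lines: zjk xhhm cru incmc sxkc qnzzf bhm vtun dwphz hanc vdoep
Hunk 2: at line 2 remove [cru,incmc,sxkc] add [ilq,eavq,xtrj] -> 11 lines: zjk xhhm ilq eavq xtrj qnzzf bhm vtun dwphz hanc vdoep
Hunk 3: at line 2 remove [ilq,eavq,xtrj] add [jkad,lse] -> 10 lines: zjk xhhm jkad lse qnzzf bhm vtun dwphz hanc vdoep
Hunk 4: at line 3 remove [lse] add [nzipa,pakwd,wtyxt] -> 12 lines: zjk xhhm jkad nzipa pakwd wtyxt qnzzf bhm vtun dwphz hanc vdoep
Hunk 5: at line 6 remove [qnzzf,bhm] add [ipow,erswn] -> 12 lines: zjk xhhm jkad nzipa pakwd wtyxt ipow erswn vtun dwphz hanc vdoep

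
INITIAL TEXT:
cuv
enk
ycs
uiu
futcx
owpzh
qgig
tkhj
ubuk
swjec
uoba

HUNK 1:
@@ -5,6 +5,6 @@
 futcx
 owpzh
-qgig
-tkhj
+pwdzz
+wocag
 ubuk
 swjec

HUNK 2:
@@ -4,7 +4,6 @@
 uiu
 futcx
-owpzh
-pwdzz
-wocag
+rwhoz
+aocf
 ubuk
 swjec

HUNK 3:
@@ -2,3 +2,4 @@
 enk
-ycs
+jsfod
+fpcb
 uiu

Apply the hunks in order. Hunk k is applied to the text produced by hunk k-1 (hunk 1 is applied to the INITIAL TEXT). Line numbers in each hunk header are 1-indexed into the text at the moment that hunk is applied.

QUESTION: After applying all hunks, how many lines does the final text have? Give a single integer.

Hunk 1: at line 5 remove [qgig,tkhj] add [pwdzz,wocag] -> 11 lines: cuv enk ycs uiu futcx owpzh pwdzz wocag ubuk swjec uoba
Hunk 2: at line 4 remove [owpzh,pwdzz,wocag] add [rwhoz,aocf] -> 10 lines: cuv enk ycs uiu futcx rwhoz aocf ubuk swjec uoba
Hunk 3: at line 2 remove [ycs] add [jsfod,fpcb] -> 11 lines: cuv enk jsfod fpcb uiu futcx rwhoz aocf ubuk swjec uoba
Final line count: 11

Answer: 11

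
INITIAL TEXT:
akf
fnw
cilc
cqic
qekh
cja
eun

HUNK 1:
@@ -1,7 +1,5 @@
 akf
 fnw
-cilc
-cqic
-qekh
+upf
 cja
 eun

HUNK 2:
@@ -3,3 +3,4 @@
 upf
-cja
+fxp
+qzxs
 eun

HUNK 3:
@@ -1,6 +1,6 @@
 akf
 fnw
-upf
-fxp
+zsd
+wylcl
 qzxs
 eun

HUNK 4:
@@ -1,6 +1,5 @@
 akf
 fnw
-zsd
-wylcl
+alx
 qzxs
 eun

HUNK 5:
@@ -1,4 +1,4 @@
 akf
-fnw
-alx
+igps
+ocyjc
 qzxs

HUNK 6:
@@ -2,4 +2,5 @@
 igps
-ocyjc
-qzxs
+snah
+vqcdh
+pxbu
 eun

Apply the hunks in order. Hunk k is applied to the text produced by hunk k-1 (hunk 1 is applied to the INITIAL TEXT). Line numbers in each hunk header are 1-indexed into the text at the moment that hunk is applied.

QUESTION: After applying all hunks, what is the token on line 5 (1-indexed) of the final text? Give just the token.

Hunk 1: at line 1 remove [cilc,cqic,qekh] add [upf] -> 5 lines: akf fnw upf cja eun
Hunk 2: at line 3 remove [cja] add [fxp,qzxs] -> 6 lines: akf fnw upf fxp qzxs eun
Hunk 3: at line 1 remove [upf,fxp] add [zsd,wylcl] -> 6 lines: akf fnw zsd wylcl qzxs eun
Hunk 4: at line 1 remove [zsd,wylcl] add [alx] -> 5 lines: akf fnw alx qzxs eun
Hunk 5: at line 1 remove [fnw,alx] add [igps,ocyjc] -> 5 lines: akf igps ocyjc qzxs eun
Hunk 6: at line 2 remove [ocyjc,qzxs] add [snah,vqcdh,pxbu] -> 6 lines: akf igps snah vqcdh pxbu eun
Final line 5: pxbu

Answer: pxbu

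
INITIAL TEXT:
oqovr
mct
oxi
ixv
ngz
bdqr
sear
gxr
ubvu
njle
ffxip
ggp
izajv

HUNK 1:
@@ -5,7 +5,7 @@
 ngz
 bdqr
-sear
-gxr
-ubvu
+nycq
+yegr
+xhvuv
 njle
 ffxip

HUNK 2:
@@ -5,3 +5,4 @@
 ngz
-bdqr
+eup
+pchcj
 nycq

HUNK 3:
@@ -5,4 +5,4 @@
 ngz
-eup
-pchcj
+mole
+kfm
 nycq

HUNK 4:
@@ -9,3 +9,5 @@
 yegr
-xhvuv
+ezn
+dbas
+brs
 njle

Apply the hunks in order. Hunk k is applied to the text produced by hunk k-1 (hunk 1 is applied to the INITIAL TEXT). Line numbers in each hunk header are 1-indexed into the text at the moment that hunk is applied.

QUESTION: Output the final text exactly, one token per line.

Hunk 1: at line 5 remove [sear,gxr,ubvu] add [nycq,yegr,xhvuv] -> 13 lines: oqovr mct oxi ixv ngz bdqr nycq yegr xhvuv njle ffxip ggp izajv
Hunk 2: at line 5 remove [bdqr] add [eup,pchcj] -> 14 lines: oqovr mct oxi ixv ngz eup pchcj nycq yegr xhvuv njle ffxip ggp izajv
Hunk 3: at line 5 remove [eup,pchcj] add [mole,kfm] -> 14 lines: oqovr mct oxi ixv ngz mole kfm nycq yegr xhvuv njle ffxip ggp izajv
Hunk 4: at line 9 remove [xhvuv] add [ezn,dbas,brs] -> 16 lines: oqovr mct oxi ixv ngz mole kfm nycq yegr ezn dbas brs njle ffxip ggp izajv

Answer: oqovr
mct
oxi
ixv
ngz
mole
kfm
nycq
yegr
ezn
dbas
brs
njle
ffxip
ggp
izajv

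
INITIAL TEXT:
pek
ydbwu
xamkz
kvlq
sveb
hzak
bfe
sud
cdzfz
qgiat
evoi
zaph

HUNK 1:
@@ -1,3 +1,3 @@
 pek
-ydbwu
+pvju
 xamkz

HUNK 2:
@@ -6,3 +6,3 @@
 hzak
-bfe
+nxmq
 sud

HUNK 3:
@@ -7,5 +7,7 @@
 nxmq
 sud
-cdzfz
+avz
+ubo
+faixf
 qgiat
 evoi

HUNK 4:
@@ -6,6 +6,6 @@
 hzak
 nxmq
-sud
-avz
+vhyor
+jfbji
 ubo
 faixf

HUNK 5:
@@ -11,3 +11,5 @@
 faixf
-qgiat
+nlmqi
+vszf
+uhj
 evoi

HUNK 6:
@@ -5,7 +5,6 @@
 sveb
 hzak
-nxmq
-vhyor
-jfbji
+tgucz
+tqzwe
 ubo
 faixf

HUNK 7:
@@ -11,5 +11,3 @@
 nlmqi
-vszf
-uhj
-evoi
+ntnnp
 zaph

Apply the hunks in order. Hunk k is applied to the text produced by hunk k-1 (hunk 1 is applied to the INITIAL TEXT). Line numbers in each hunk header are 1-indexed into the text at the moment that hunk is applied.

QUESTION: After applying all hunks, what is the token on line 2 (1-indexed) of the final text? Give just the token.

Answer: pvju

Derivation:
Hunk 1: at line 1 remove [ydbwu] add [pvju] -> 12 lines: pek pvju xamkz kvlq sveb hzak bfe sud cdzfz qgiat evoi zaph
Hunk 2: at line 6 remove [bfe] add [nxmq] -> 12 lines: pek pvju xamkz kvlq sveb hzak nxmq sud cdzfz qgiat evoi zaph
Hunk 3: at line 7 remove [cdzfz] add [avz,ubo,faixf] -> 14 lines: pek pvju xamkz kvlq sveb hzak nxmq sud avz ubo faixf qgiat evoi zaph
Hunk 4: at line 6 remove [sud,avz] add [vhyor,jfbji] -> 14 lines: pek pvju xamkz kvlq sveb hzak nxmq vhyor jfbji ubo faixf qgiat evoi zaph
Hunk 5: at line 11 remove [qgiat] add [nlmqi,vszf,uhj] -> 16 lines: pek pvju xamkz kvlq sveb hzak nxmq vhyor jfbji ubo faixf nlmqi vszf uhj evoi zaph
Hunk 6: at line 5 remove [nxmq,vhyor,jfbji] add [tgucz,tqzwe] -> 15 lines: pek pvju xamkz kvlq sveb hzak tgucz tqzwe ubo faixf nlmqi vszf uhj evoi zaph
Hunk 7: at line 11 remove [vszf,uhj,evoi] add [ntnnp] -> 13 lines: pek pvju xamkz kvlq sveb hzak tgucz tqzwe ubo faixf nlmqi ntnnp zaph
Final line 2: pvju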